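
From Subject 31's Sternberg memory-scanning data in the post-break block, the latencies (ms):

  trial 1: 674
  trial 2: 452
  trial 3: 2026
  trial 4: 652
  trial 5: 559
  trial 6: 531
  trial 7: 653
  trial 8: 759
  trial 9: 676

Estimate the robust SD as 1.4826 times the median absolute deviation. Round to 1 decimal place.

139.4 ms

Sorted: 452, 531, 559, 652, 653, 674, 676, 759, 2026 → median = 653
|x − 653| sorted: 0, 1, 21, 23, 94, 106, 122, 201, 1373 → MAD = 94
Robust SD ≈ 1.4826 × 94 = 139.364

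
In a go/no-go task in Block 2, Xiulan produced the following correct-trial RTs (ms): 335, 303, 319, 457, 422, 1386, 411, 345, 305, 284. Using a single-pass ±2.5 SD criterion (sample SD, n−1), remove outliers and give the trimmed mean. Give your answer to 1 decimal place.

353.4 ms

n = 10, ΣRT = 4567, M = 456.700
Σ(x−M)² = 989602.10; s = √(989602.10/9) = 331.596
Cutoffs: 456.700 ± 2.5·331.596 → [-372.3, 1285.7]
Outside: 1386 → excluded.
Retained (n=9): Σ = 3181, mean = 3181/9 = 353.444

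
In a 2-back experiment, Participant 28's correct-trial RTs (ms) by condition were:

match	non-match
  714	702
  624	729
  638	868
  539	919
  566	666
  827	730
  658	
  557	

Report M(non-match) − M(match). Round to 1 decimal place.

128.6 ms

M(match) = 5123/8 = 640.375
M(non-match) = 4614/6 = 769.000
Difference = 769.000 − 640.375 = 128.625 ms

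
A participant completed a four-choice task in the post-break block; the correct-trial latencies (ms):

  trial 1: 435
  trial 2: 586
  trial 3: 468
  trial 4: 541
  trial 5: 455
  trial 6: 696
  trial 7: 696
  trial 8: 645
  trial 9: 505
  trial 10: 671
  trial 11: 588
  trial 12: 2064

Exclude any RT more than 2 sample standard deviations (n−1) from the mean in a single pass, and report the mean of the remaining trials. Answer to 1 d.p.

571.5 ms

n = 12, ΣRT = 8350, M = 695.833
Σ(x−M)² = 2137105.67; s = √(2137105.67/11) = 440.775
Cutoffs: 695.833 ± 2·440.775 → [-185.7, 1577.4]
Outside: 2064 → excluded.
Retained (n=11): Σ = 6286, mean = 6286/11 = 571.455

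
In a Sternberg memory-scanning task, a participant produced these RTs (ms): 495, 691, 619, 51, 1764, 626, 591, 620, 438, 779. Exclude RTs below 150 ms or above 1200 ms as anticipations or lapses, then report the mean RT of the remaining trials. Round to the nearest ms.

607 ms

Excluded: 51, 1764
Retained (n=8): Σ = 4859
Mean = 4859/8 = 607.3750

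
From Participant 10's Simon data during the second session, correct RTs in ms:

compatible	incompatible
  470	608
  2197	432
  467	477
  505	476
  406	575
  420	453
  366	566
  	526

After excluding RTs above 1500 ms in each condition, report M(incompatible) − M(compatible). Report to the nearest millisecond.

compatible: exclude 2197
M(compatible) = 2634/6 = 439.000
M(incompatible) = 4113/8 = 514.125
Difference = 514.125 − 439.000 = 75.125 ms

75 ms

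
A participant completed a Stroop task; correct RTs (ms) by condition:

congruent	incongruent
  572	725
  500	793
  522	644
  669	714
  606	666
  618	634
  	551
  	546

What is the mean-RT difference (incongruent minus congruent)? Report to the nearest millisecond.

78 ms

M(congruent) = 3487/6 = 581.167
M(incongruent) = 5273/8 = 659.125
Difference = 659.125 − 581.167 = 77.958 ms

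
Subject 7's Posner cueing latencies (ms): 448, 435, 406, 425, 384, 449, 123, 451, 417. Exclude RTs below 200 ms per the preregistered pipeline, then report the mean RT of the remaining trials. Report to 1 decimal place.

426.9 ms

Excluded: 123
Retained (n=8): Σ = 3415
Mean = 3415/8 = 426.8750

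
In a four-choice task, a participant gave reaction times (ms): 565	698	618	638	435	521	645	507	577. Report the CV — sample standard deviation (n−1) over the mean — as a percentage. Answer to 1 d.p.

n = 9, Σ = 5204, M = 578.2222
Σ(x−M)² = 52997.556; s = √(52997.556/8) = 81.3922
CV = 81.3922 / 578.2222 = 0.14076 = 14.076%

14.1%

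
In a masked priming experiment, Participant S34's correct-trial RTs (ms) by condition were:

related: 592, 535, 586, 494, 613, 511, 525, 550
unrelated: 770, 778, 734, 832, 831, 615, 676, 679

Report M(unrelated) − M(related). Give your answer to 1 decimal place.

M(related) = 4406/8 = 550.750
M(unrelated) = 5915/8 = 739.375
Difference = 739.375 − 550.750 = 188.625 ms

188.6 ms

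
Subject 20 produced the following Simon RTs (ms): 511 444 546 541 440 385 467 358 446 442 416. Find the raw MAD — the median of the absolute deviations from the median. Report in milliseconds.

28 ms

Sorted: 358, 385, 416, 440, 442, 444, 446, 467, 511, 541, 546 → median = 444
|x − 444|: 67, 0, 102, 97, 4, 59, 23, 86, 2, 2, 28
Sorted deviations: 0, 2, 2, 4, 23, 28, 59, 67, 86, 97, 102 → MAD = 28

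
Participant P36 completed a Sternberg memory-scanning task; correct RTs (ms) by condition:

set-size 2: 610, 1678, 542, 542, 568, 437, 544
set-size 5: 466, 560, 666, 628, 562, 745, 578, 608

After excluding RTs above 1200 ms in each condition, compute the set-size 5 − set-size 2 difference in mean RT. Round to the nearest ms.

set-size 2: exclude 1678
M(set-size 2) = 3243/6 = 540.500
M(set-size 5) = 4813/8 = 601.625
Difference = 601.625 − 540.500 = 61.125 ms

61 ms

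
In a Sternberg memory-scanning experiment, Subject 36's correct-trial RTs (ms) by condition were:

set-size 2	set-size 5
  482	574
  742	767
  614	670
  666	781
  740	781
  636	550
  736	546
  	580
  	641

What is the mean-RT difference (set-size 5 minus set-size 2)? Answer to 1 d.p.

M(set-size 2) = 4616/7 = 659.429
M(set-size 5) = 5890/9 = 654.444
Difference = 654.444 − 659.429 = -4.984 ms

-5.0 ms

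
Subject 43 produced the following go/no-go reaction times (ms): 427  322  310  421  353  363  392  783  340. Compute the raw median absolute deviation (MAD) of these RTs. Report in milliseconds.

41 ms

Sorted: 310, 322, 340, 353, 363, 392, 421, 427, 783 → median = 363
|x − 363|: 64, 41, 53, 58, 10, 0, 29, 420, 23
Sorted deviations: 0, 10, 23, 29, 41, 53, 58, 64, 420 → MAD = 41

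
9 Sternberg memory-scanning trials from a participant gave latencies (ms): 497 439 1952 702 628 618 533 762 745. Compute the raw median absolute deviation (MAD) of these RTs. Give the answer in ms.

117 ms

Sorted: 439, 497, 533, 618, 628, 702, 745, 762, 1952 → median = 628
|x − 628|: 131, 189, 1324, 74, 0, 10, 95, 134, 117
Sorted deviations: 0, 10, 74, 95, 117, 131, 134, 189, 1324 → MAD = 117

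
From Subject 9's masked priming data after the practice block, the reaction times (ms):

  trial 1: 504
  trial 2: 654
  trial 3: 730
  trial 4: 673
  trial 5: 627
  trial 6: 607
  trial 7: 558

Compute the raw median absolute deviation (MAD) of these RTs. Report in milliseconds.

Sorted: 504, 558, 607, 627, 654, 673, 730 → median = 627
|x − 627|: 123, 27, 103, 46, 0, 20, 69
Sorted deviations: 0, 20, 27, 46, 69, 103, 123 → MAD = 46

46 ms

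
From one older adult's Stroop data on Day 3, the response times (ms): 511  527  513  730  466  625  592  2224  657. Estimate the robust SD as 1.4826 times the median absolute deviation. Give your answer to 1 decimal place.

117.1 ms

Sorted: 466, 511, 513, 527, 592, 625, 657, 730, 2224 → median = 592
|x − 592| sorted: 0, 33, 65, 65, 79, 81, 126, 138, 1632 → MAD = 79
Robust SD ≈ 1.4826 × 79 = 117.125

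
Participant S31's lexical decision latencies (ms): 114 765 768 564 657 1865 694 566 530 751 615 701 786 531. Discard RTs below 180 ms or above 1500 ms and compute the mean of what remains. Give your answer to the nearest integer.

Excluded: 114, 1865
Retained (n=12): Σ = 7928
Mean = 7928/12 = 660.6667

661 ms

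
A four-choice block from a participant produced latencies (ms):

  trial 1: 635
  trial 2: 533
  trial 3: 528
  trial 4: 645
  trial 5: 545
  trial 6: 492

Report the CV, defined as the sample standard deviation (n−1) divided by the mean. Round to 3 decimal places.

n = 6, Σ = 3378, M = 563.0000
Σ(x−M)² = 19398.000; s = √(19398.000/5) = 62.2864
CV = 62.2864 / 563.0000 = 0.11063

0.111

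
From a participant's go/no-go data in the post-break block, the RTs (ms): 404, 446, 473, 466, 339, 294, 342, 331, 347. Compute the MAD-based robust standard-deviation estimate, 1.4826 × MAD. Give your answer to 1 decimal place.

Sorted: 294, 331, 339, 342, 347, 404, 446, 466, 473 → median = 347
|x − 347| sorted: 0, 5, 8, 16, 53, 57, 99, 119, 126 → MAD = 53
Robust SD ≈ 1.4826 × 53 = 78.578

78.6 ms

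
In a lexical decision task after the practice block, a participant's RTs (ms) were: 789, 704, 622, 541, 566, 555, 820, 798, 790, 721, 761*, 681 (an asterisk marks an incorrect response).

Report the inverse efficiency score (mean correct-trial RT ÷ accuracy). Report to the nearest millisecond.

752 ms

Correct trials (n=11): 789, 704, 622, 541, 566, 555, 820, 798, 790, 721, 681
Mean correct RT = 7587/11 = 689.7273 ms
Proportion correct = 11/12
IES = 689.7273 / (11/12) = 752.430 ms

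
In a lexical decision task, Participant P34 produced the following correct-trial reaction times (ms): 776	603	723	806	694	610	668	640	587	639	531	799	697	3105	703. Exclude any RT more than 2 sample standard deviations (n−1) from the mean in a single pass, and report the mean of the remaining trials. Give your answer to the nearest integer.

677 ms

n = 15, ΣRT = 12581, M = 838.733
Σ(x−M)² = 5589900.93; s = √(5589900.93/14) = 631.885
Cutoffs: 838.733 ± 2·631.885 → [-425.0, 2102.5]
Outside: 3105 → excluded.
Retained (n=14): Σ = 9476, mean = 9476/14 = 676.857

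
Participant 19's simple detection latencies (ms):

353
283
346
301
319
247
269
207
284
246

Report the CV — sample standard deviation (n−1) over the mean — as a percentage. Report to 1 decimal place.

n = 10, Σ = 2855, M = 285.5000
Σ(x−M)² = 19064.500; s = √(19064.500/9) = 46.0248
CV = 46.0248 / 285.5000 = 0.16121 = 16.121%

16.1%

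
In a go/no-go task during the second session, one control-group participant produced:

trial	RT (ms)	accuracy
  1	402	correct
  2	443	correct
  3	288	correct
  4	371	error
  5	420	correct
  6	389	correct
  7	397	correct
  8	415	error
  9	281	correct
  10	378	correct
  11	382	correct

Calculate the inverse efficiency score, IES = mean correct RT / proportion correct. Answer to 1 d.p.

459.0 ms

Correct trials (n=9): 402, 443, 288, 420, 389, 397, 281, 378, 382
Mean correct RT = 3380/9 = 375.5556 ms
Proportion correct = 9/11
IES = 375.5556 / (9/11) = 459.012 ms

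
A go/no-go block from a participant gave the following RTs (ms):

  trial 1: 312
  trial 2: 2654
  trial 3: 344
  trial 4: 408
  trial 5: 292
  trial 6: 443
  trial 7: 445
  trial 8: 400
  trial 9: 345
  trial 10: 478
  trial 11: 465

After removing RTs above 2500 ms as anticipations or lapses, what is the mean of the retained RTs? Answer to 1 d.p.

393.2 ms

Excluded: 2654
Retained (n=10): Σ = 3932
Mean = 3932/10 = 393.2000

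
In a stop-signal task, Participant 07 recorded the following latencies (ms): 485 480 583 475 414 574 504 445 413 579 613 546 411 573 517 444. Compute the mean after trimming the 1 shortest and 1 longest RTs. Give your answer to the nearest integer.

502 ms

Sorted: 411, 413, 414, 444, 445, 475, 480, 485, 504, 517, 546, 573, 574, 579, 583, 613
Drop lowest 1 (411) and highest 1 (613)
Remaining (n=14): Σ = 7032, mean = 7032/14 = 502.286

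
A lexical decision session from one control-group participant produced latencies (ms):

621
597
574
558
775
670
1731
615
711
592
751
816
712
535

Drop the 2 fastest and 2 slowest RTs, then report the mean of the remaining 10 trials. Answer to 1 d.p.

Sorted: 535, 558, 574, 592, 597, 615, 621, 670, 711, 712, 751, 775, 816, 1731
Drop lowest 2 (535, 558) and highest 2 (816, 1731)
Remaining (n=10): Σ = 6618, mean = 6618/10 = 661.800

661.8 ms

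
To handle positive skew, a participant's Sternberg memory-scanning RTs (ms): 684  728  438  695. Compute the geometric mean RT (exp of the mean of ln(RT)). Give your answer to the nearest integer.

624 ms

ln(RT): 6.5280, 6.5903, 6.0822, 6.5439
Mean ln(RT) = 25.7444/4 = 6.43610
Geometric mean = exp(6.43610) = 623.97 ms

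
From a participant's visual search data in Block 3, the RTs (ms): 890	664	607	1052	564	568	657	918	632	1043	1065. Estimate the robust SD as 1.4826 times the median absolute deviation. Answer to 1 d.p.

Sorted: 564, 568, 607, 632, 657, 664, 890, 918, 1043, 1052, 1065 → median = 664
|x − 664| sorted: 0, 7, 32, 57, 96, 100, 226, 254, 379, 388, 401 → MAD = 100
Robust SD ≈ 1.4826 × 100 = 148.260

148.3 ms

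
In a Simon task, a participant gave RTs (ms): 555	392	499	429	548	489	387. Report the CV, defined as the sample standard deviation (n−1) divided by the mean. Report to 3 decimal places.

n = 7, Σ = 3299, M = 471.2857
Σ(x−M)² = 29153.429; s = √(29153.429/6) = 69.7058
CV = 69.7058 / 471.2857 = 0.14791

0.148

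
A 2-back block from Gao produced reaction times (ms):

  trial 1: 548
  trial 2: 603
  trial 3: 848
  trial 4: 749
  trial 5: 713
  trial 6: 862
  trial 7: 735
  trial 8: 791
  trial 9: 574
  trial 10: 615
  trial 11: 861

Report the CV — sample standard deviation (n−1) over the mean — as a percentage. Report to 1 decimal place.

16.4%

n = 11, Σ = 7899, M = 718.0909
Σ(x−M)² = 138158.909; s = √(138158.909/10) = 117.5410
CV = 117.5410 / 718.0909 = 0.16369 = 16.369%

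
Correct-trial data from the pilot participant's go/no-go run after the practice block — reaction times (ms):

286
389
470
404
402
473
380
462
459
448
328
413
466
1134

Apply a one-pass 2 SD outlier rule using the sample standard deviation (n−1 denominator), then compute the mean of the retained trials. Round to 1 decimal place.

n = 14, ΣRT = 6514, M = 465.286
Σ(x−M)² = 522188.86; s = √(522188.86/13) = 200.420
Cutoffs: 465.286 ± 2·200.420 → [64.4, 866.1]
Outside: 1134 → excluded.
Retained (n=13): Σ = 5380, mean = 5380/13 = 413.846

413.8 ms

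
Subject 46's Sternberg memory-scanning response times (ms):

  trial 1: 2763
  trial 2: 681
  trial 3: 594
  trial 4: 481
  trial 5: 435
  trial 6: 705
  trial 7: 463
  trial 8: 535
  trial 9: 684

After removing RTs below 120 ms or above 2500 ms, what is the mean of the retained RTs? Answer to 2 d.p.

Excluded: 2763
Retained (n=8): Σ = 4578
Mean = 4578/8 = 572.2500

572.25 ms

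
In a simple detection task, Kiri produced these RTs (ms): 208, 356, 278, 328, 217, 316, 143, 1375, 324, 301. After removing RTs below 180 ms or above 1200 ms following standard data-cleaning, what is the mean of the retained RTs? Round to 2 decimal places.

291.00 ms

Excluded: 143, 1375
Retained (n=8): Σ = 2328
Mean = 2328/8 = 291.0000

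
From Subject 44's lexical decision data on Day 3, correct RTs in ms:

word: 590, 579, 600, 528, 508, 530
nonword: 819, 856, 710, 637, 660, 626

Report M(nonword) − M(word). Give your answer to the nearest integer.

162 ms

M(word) = 3335/6 = 555.833
M(nonword) = 4308/6 = 718.000
Difference = 718.000 − 555.833 = 162.167 ms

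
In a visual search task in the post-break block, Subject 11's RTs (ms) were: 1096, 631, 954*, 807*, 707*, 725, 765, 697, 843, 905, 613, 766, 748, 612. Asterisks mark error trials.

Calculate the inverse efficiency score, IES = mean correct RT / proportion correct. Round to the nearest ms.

972 ms

Correct trials (n=11): 1096, 631, 725, 765, 697, 843, 905, 613, 766, 748, 612
Mean correct RT = 8401/11 = 763.7273 ms
Proportion correct = 11/14
IES = 763.7273 / (11/14) = 972.017 ms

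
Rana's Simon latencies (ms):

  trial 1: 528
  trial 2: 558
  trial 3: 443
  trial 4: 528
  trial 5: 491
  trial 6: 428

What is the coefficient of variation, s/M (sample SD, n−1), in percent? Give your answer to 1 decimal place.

n = 6, Σ = 2976, M = 496.0000
Σ(x−M)² = 13350.000; s = √(13350.000/5) = 51.6720
CV = 51.6720 / 496.0000 = 0.10418 = 10.418%

10.4%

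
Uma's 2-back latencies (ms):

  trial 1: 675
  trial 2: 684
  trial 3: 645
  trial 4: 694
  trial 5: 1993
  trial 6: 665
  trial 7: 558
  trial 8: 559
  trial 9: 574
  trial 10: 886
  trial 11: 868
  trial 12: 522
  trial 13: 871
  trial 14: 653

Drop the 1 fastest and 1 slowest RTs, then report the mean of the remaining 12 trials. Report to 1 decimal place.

694.3 ms

Sorted: 522, 558, 559, 574, 645, 653, 665, 675, 684, 694, 868, 871, 886, 1993
Drop lowest 1 (522) and highest 1 (1993)
Remaining (n=12): Σ = 8332, mean = 8332/12 = 694.333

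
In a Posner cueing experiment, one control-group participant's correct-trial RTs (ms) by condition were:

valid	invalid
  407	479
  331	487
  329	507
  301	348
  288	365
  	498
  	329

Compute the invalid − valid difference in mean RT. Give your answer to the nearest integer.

M(valid) = 1656/5 = 331.200
M(invalid) = 3013/7 = 430.429
Difference = 430.429 − 331.200 = 99.229 ms

99 ms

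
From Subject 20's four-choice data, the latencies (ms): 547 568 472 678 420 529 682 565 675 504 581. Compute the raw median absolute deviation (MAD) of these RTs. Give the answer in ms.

61 ms

Sorted: 420, 472, 504, 529, 547, 565, 568, 581, 675, 678, 682 → median = 565
|x − 565|: 18, 3, 93, 113, 145, 36, 117, 0, 110, 61, 16
Sorted deviations: 0, 3, 16, 18, 36, 61, 93, 110, 113, 117, 145 → MAD = 61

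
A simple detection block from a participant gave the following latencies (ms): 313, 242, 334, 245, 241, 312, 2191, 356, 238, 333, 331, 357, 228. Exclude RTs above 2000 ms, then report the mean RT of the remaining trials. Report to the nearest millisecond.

Excluded: 2191
Retained (n=12): Σ = 3530
Mean = 3530/12 = 294.1667

294 ms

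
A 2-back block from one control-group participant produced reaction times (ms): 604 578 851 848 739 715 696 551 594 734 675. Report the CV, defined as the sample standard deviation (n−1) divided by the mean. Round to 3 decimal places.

0.148

n = 11, Σ = 7585, M = 689.5455
Σ(x−M)² = 104582.727; s = √(104582.727/10) = 102.2657
CV = 102.2657 / 689.5455 = 0.14831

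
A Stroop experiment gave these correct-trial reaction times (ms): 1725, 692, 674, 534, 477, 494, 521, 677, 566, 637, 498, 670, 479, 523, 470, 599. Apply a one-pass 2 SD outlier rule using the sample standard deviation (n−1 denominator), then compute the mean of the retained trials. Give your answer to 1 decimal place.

n = 16, ΣRT = 10236, M = 639.750
Σ(x−M)² = 1352475.00; s = √(1352475.00/15) = 300.275
Cutoffs: 639.750 ± 2·300.275 → [39.2, 1240.3]
Outside: 1725 → excluded.
Retained (n=15): Σ = 8511, mean = 8511/15 = 567.400

567.4 ms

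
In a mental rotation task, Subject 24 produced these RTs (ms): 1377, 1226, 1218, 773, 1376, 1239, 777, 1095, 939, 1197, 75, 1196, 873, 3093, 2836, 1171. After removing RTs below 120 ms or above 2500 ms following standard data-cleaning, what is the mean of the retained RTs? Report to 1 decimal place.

1112.1 ms

Excluded: 75, 2836, 3093
Retained (n=13): Σ = 14457
Mean = 14457/13 = 1112.0769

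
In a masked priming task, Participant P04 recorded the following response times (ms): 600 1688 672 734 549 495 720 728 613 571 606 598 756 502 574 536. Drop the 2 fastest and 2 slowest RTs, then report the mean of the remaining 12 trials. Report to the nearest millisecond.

625 ms

Sorted: 495, 502, 536, 549, 571, 574, 598, 600, 606, 613, 672, 720, 728, 734, 756, 1688
Drop lowest 2 (495, 502) and highest 2 (756, 1688)
Remaining (n=12): Σ = 7501, mean = 7501/12 = 625.083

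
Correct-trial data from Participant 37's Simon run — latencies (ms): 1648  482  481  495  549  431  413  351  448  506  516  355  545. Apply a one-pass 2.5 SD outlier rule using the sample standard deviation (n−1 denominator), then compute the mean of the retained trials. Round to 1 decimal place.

464.3 ms

n = 13, ΣRT = 7220, M = 555.385
Σ(x−M)² = 1341715.08; s = √(1341715.08/12) = 334.379
Cutoffs: 555.385 ± 2.5·334.379 → [-280.6, 1391.3]
Outside: 1648 → excluded.
Retained (n=12): Σ = 5572, mean = 5572/12 = 464.333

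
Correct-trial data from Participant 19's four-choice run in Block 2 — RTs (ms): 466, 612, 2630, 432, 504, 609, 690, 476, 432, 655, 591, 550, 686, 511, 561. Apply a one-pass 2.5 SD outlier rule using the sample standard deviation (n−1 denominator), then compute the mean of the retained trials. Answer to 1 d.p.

n = 15, ΣRT = 10405, M = 693.667
Σ(x−M)² = 4119063.33; s = √(4119063.33/14) = 542.419
Cutoffs: 693.667 ± 2.5·542.419 → [-662.4, 2049.7]
Outside: 2630 → excluded.
Retained (n=14): Σ = 7775, mean = 7775/14 = 555.357

555.4 ms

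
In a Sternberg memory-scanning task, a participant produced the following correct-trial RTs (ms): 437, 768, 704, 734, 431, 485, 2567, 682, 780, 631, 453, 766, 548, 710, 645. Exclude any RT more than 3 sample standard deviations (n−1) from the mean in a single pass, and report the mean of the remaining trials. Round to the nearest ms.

n = 15, ΣRT = 11341, M = 756.067
Σ(x−M)² = 3735166.93; s = √(3735166.93/14) = 516.525
Cutoffs: 756.067 ± 3·516.525 → [-793.5, 2305.6]
Outside: 2567 → excluded.
Retained (n=14): Σ = 8774, mean = 8774/14 = 626.714

627 ms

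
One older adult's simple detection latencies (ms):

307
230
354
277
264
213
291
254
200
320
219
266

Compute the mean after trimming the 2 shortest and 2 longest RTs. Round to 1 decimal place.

263.5 ms

Sorted: 200, 213, 219, 230, 254, 264, 266, 277, 291, 307, 320, 354
Drop lowest 2 (200, 213) and highest 2 (320, 354)
Remaining (n=8): Σ = 2108, mean = 2108/8 = 263.500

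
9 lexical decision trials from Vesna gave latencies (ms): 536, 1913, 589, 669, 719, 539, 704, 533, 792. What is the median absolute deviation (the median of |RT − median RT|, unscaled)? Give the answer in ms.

Sorted: 533, 536, 539, 589, 669, 704, 719, 792, 1913 → median = 669
|x − 669|: 133, 1244, 80, 0, 50, 130, 35, 136, 123
Sorted deviations: 0, 35, 50, 80, 123, 130, 133, 136, 1244 → MAD = 123

123 ms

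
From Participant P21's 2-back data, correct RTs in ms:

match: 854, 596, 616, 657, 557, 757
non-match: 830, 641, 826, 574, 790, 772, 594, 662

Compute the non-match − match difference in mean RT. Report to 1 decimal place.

38.3 ms

M(match) = 4037/6 = 672.833
M(non-match) = 5689/8 = 711.125
Difference = 711.125 − 672.833 = 38.292 ms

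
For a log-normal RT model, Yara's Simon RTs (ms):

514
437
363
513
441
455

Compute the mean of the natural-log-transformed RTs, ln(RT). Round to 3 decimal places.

ln(RT): 6.2422, 6.0799, 5.8944, 6.2403, 6.0890, 6.1203
Σ ln(RT) = 36.6662
Mean = 36.6662/6 = 6.11103

6.111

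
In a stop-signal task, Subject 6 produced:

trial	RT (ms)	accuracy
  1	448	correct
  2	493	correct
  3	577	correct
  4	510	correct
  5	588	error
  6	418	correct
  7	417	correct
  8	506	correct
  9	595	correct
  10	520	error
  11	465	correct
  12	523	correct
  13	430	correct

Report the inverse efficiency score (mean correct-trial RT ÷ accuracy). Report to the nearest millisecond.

578 ms

Correct trials (n=11): 448, 493, 577, 510, 418, 417, 506, 595, 465, 523, 430
Mean correct RT = 5382/11 = 489.2727 ms
Proportion correct = 11/13
IES = 489.2727 / (11/13) = 578.231 ms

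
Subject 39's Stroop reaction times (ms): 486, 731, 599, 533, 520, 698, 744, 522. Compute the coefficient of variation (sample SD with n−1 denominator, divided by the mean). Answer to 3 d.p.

n = 8, Σ = 4833, M = 604.1250
Σ(x−M)² = 77334.875; s = √(77334.875/7) = 105.1087
CV = 105.1087 / 604.1250 = 0.17399

0.174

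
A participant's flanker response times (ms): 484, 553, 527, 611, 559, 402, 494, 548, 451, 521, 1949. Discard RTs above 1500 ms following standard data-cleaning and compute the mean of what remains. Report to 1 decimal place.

Excluded: 1949
Retained (n=10): Σ = 5150
Mean = 5150/10 = 515.0000

515.0 ms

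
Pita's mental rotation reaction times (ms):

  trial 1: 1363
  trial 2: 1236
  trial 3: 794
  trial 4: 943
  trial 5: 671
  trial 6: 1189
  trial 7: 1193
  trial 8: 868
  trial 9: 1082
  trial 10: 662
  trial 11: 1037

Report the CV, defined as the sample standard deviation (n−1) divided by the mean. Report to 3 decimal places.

0.235

n = 11, Σ = 11038, M = 1003.4545
Σ(x−M)² = 553990.727; s = √(553990.727/10) = 235.3701
CV = 235.3701 / 1003.4545 = 0.23456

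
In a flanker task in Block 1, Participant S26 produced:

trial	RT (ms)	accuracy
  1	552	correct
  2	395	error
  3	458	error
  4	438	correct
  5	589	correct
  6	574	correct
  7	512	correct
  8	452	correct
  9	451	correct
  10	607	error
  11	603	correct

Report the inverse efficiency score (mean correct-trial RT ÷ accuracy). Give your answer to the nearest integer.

717 ms

Correct trials (n=8): 552, 438, 589, 574, 512, 452, 451, 603
Mean correct RT = 4171/8 = 521.3750 ms
Proportion correct = 8/11
IES = 521.3750 / (8/11) = 716.891 ms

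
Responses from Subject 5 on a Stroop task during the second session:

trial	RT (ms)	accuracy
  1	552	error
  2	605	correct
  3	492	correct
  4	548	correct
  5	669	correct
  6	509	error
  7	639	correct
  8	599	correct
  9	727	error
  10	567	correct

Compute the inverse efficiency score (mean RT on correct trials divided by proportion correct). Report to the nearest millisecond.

Correct trials (n=7): 605, 492, 548, 669, 639, 599, 567
Mean correct RT = 4119/7 = 588.4286 ms
Proportion correct = 7/10
IES = 588.4286 / (7/10) = 840.612 ms

841 ms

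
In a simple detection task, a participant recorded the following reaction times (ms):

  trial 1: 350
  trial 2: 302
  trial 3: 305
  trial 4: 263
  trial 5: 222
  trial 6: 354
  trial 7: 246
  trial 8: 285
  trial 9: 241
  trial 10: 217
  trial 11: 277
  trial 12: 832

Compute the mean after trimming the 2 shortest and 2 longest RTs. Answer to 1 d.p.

Sorted: 217, 222, 241, 246, 263, 277, 285, 302, 305, 350, 354, 832
Drop lowest 2 (217, 222) and highest 2 (354, 832)
Remaining (n=8): Σ = 2269, mean = 2269/8 = 283.625

283.6 ms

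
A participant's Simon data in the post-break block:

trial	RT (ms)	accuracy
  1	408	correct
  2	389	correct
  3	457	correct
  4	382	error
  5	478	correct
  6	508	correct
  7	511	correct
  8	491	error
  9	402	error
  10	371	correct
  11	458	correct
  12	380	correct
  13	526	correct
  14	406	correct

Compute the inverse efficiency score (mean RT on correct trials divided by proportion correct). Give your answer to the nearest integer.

566 ms

Correct trials (n=11): 408, 389, 457, 478, 508, 511, 371, 458, 380, 526, 406
Mean correct RT = 4892/11 = 444.7273 ms
Proportion correct = 11/14
IES = 444.7273 / (11/14) = 566.017 ms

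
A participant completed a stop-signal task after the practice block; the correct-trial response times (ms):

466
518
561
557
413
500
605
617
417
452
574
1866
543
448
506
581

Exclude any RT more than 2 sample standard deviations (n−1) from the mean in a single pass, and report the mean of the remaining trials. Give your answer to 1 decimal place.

n = 16, ΣRT = 9624, M = 601.500
Σ(x−M)² = 1767672.00; s = √(1767672.00/15) = 343.285
Cutoffs: 601.500 ± 2·343.285 → [-85.1, 1288.1]
Outside: 1866 → excluded.
Retained (n=15): Σ = 7758, mean = 7758/15 = 517.200

517.2 ms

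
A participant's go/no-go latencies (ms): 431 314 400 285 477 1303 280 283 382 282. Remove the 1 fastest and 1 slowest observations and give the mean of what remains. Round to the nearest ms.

Sorted: 280, 282, 283, 285, 314, 382, 400, 431, 477, 1303
Drop lowest 1 (280) and highest 1 (1303)
Remaining (n=8): Σ = 2854, mean = 2854/8 = 356.750

357 ms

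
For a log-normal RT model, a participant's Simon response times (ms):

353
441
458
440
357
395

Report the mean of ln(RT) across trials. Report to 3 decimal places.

6.004

ln(RT): 5.8665, 6.0890, 6.1269, 6.0868, 5.8777, 5.9789
Σ ln(RT) = 36.0258
Mean = 36.0258/6 = 6.00430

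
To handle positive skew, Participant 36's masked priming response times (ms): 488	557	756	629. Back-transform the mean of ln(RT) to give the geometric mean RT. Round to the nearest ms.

ln(RT): 6.1903, 6.3226, 6.6280, 6.4441
Mean ln(RT) = 25.5851/4 = 6.39626
Geometric mean = exp(6.39626) = 599.60 ms

600 ms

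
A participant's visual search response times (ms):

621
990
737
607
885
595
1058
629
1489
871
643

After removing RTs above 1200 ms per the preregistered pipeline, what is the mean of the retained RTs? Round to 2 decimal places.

763.60 ms

Excluded: 1489
Retained (n=10): Σ = 7636
Mean = 7636/10 = 763.6000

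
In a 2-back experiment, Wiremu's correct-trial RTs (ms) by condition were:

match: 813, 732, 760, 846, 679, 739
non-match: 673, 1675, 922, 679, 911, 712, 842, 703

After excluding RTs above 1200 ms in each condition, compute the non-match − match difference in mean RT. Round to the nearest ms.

non-match: exclude 1675
M(match) = 4569/6 = 761.500
M(non-match) = 5442/7 = 777.429
Difference = 777.429 − 761.500 = 15.929 ms

16 ms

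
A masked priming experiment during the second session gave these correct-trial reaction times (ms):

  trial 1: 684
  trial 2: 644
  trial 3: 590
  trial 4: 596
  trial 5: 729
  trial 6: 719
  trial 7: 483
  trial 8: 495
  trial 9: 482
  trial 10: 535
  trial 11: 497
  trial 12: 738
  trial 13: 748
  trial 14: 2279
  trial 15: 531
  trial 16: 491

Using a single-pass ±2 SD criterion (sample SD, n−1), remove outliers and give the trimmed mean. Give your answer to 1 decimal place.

597.5 ms

n = 16, ΣRT = 11241, M = 702.562
Σ(x−M)² = 2801707.94; s = √(2801707.94/15) = 432.181
Cutoffs: 702.562 ± 2·432.181 → [-161.8, 1566.9]
Outside: 2279 → excluded.
Retained (n=15): Σ = 8962, mean = 8962/15 = 597.467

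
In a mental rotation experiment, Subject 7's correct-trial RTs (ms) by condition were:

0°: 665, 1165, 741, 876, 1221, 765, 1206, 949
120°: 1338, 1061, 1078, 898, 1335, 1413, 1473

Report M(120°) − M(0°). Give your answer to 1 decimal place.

M(0°) = 7588/8 = 948.500
M(120°) = 8596/7 = 1228.000
Difference = 1228.000 − 948.500 = 279.500 ms

279.5 ms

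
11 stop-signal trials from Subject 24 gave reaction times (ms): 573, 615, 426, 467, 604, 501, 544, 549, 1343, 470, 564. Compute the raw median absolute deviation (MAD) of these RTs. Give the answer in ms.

55 ms

Sorted: 426, 467, 470, 501, 544, 549, 564, 573, 604, 615, 1343 → median = 549
|x − 549|: 24, 66, 123, 82, 55, 48, 5, 0, 794, 79, 15
Sorted deviations: 0, 5, 15, 24, 48, 55, 66, 79, 82, 123, 794 → MAD = 55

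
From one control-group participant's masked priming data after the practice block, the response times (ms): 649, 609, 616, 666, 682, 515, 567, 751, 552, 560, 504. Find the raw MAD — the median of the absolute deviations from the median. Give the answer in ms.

57 ms

Sorted: 504, 515, 552, 560, 567, 609, 616, 649, 666, 682, 751 → median = 609
|x − 609|: 40, 0, 7, 57, 73, 94, 42, 142, 57, 49, 105
Sorted deviations: 0, 7, 40, 42, 49, 57, 57, 73, 94, 105, 142 → MAD = 57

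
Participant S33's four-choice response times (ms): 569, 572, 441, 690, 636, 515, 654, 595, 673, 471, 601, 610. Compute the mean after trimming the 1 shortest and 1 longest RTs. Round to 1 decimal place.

Sorted: 441, 471, 515, 569, 572, 595, 601, 610, 636, 654, 673, 690
Drop lowest 1 (441) and highest 1 (690)
Remaining (n=10): Σ = 5896, mean = 5896/10 = 589.600

589.6 ms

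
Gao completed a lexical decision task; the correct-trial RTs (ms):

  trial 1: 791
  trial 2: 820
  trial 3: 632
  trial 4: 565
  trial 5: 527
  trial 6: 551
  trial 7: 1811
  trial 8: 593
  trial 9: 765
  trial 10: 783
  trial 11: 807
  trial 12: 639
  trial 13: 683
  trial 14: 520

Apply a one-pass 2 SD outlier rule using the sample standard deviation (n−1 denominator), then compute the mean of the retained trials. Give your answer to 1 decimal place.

n = 14, ΣRT = 10487, M = 749.071
Σ(x−M)² = 1368690.93; s = √(1368690.93/13) = 324.475
Cutoffs: 749.071 ± 2·324.475 → [100.1, 1398.0]
Outside: 1811 → excluded.
Retained (n=13): Σ = 8676, mean = 8676/13 = 667.385

667.4 ms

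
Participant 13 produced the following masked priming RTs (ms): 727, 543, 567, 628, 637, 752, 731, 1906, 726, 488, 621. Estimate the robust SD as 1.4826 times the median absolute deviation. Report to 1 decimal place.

133.4 ms

Sorted: 488, 543, 567, 621, 628, 637, 726, 727, 731, 752, 1906 → median = 637
|x − 637| sorted: 0, 9, 16, 70, 89, 90, 94, 94, 115, 149, 1269 → MAD = 90
Robust SD ≈ 1.4826 × 90 = 133.434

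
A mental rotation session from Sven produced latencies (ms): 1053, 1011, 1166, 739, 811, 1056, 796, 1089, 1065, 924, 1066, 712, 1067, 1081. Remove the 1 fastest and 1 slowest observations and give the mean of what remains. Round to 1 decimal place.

979.8 ms

Sorted: 712, 739, 796, 811, 924, 1011, 1053, 1056, 1065, 1066, 1067, 1081, 1089, 1166
Drop lowest 1 (712) and highest 1 (1166)
Remaining (n=12): Σ = 11758, mean = 11758/12 = 979.833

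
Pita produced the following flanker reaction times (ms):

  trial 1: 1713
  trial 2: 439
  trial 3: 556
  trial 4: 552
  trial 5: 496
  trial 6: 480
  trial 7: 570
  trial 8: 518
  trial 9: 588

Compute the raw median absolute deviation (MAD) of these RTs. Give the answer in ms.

Sorted: 439, 480, 496, 518, 552, 556, 570, 588, 1713 → median = 552
|x − 552|: 1161, 113, 4, 0, 56, 72, 18, 34, 36
Sorted deviations: 0, 4, 18, 34, 36, 56, 72, 113, 1161 → MAD = 36

36 ms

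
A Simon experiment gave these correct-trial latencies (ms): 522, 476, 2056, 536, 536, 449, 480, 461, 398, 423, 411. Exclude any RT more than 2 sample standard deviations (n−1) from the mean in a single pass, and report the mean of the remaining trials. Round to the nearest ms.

469 ms

n = 11, ΣRT = 6748, M = 613.455
Σ(x−M)² = 2311972.73; s = √(2311972.73/10) = 480.830
Cutoffs: 613.455 ± 2·480.830 → [-348.2, 1575.1]
Outside: 2056 → excluded.
Retained (n=10): Σ = 4692, mean = 4692/10 = 469.200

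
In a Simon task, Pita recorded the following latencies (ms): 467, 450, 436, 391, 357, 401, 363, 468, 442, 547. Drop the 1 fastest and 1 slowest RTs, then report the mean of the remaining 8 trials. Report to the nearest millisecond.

427 ms

Sorted: 357, 363, 391, 401, 436, 442, 450, 467, 468, 547
Drop lowest 1 (357) and highest 1 (547)
Remaining (n=8): Σ = 3418, mean = 3418/8 = 427.250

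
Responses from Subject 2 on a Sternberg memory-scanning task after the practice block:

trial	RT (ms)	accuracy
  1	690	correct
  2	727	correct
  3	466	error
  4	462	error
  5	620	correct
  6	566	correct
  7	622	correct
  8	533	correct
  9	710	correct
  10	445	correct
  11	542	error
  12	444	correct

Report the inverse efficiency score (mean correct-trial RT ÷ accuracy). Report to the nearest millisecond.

794 ms

Correct trials (n=9): 690, 727, 620, 566, 622, 533, 710, 445, 444
Mean correct RT = 5357/9 = 595.2222 ms
Proportion correct = 9/12
IES = 595.2222 / (9/12) = 793.630 ms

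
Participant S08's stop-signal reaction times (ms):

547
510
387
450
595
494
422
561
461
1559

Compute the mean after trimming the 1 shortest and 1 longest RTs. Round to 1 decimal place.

Sorted: 387, 422, 450, 461, 494, 510, 547, 561, 595, 1559
Drop lowest 1 (387) and highest 1 (1559)
Remaining (n=8): Σ = 4040, mean = 4040/8 = 505.000

505.0 ms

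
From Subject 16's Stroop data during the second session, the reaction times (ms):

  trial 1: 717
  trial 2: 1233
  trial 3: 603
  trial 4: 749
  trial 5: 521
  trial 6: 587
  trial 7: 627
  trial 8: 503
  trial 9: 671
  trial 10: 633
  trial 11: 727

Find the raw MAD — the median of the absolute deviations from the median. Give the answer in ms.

84 ms

Sorted: 503, 521, 587, 603, 627, 633, 671, 717, 727, 749, 1233 → median = 633
|x − 633|: 84, 600, 30, 116, 112, 46, 6, 130, 38, 0, 94
Sorted deviations: 0, 6, 30, 38, 46, 84, 94, 112, 116, 130, 600 → MAD = 84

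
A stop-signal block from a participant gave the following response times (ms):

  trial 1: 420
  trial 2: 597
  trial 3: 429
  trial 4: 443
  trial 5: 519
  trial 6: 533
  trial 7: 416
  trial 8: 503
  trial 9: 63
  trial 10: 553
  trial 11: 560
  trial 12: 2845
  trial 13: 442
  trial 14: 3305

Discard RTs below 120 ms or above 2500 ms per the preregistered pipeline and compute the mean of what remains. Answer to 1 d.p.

492.3 ms

Excluded: 63, 2845, 3305
Retained (n=11): Σ = 5415
Mean = 5415/11 = 492.2727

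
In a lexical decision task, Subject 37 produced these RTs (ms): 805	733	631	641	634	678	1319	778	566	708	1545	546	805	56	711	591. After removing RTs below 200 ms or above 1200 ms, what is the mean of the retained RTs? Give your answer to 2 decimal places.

Excluded: 56, 1319, 1545
Retained (n=13): Σ = 8827
Mean = 8827/13 = 679.0000

679.00 ms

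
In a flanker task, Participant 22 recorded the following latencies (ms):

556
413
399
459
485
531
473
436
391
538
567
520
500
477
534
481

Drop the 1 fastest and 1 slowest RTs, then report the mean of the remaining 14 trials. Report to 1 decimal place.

485.9 ms

Sorted: 391, 399, 413, 436, 459, 473, 477, 481, 485, 500, 520, 531, 534, 538, 556, 567
Drop lowest 1 (391) and highest 1 (567)
Remaining (n=14): Σ = 6802, mean = 6802/14 = 485.857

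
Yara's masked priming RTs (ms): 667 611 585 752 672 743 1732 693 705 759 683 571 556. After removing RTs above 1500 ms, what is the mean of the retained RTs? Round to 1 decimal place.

Excluded: 1732
Retained (n=12): Σ = 7997
Mean = 7997/12 = 666.4167

666.4 ms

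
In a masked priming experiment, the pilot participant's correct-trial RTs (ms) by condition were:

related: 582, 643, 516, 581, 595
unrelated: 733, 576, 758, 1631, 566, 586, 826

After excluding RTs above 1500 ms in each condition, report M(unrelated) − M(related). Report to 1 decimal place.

unrelated: exclude 1631
M(related) = 2917/5 = 583.400
M(unrelated) = 4045/6 = 674.167
Difference = 674.167 − 583.400 = 90.767 ms

90.8 ms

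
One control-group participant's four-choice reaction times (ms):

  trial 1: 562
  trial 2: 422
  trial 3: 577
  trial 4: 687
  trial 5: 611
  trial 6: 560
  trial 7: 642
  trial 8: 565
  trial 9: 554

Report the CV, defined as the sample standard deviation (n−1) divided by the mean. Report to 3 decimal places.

n = 9, Σ = 5180, M = 575.5556
Σ(x−M)² = 42674.222; s = √(42674.222/8) = 73.0361
CV = 73.0361 / 575.5556 = 0.12690

0.127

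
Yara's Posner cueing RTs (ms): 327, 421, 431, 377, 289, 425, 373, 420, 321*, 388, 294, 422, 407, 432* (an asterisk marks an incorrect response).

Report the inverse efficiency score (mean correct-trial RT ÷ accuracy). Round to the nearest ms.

445 ms

Correct trials (n=12): 327, 421, 431, 377, 289, 425, 373, 420, 388, 294, 422, 407
Mean correct RT = 4574/12 = 381.1667 ms
Proportion correct = 12/14
IES = 381.1667 / (12/14) = 444.694 ms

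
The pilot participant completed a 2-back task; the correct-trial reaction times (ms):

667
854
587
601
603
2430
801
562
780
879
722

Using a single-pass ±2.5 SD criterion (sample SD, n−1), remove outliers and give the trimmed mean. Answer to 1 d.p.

n = 11, ΣRT = 9486, M = 862.364
Σ(x−M)² = 2827872.55; s = √(2827872.55/10) = 531.777
Cutoffs: 862.364 ± 2.5·531.777 → [-467.1, 2191.8]
Outside: 2430 → excluded.
Retained (n=10): Σ = 7056, mean = 7056/10 = 705.600

705.6 ms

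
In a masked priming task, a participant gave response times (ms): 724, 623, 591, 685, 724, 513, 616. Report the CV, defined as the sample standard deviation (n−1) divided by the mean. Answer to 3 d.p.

n = 7, Σ = 4476, M = 639.4286
Σ(x−M)² = 35529.714; s = √(35529.714/6) = 76.9521
CV = 76.9521 / 639.4286 = 0.12035

0.120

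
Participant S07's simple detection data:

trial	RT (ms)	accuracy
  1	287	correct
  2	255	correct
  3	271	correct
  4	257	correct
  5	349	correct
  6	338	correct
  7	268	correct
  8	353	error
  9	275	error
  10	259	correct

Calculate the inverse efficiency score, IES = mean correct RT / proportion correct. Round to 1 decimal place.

356.9 ms

Correct trials (n=8): 287, 255, 271, 257, 349, 338, 268, 259
Mean correct RT = 2284/8 = 285.5000 ms
Proportion correct = 8/10
IES = 285.5000 / (8/10) = 356.875 ms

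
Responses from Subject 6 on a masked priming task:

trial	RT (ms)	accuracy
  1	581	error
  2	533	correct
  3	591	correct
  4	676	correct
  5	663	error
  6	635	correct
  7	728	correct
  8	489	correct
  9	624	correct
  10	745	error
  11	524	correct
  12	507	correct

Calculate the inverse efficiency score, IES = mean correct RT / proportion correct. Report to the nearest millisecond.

Correct trials (n=9): 533, 591, 676, 635, 728, 489, 624, 524, 507
Mean correct RT = 5307/9 = 589.6667 ms
Proportion correct = 9/12
IES = 589.6667 / (9/12) = 786.222 ms

786 ms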